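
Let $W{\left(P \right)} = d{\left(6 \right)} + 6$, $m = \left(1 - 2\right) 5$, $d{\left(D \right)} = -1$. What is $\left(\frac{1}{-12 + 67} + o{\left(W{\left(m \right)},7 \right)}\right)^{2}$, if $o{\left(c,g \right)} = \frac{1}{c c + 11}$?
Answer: $\frac{8281}{3920400} \approx 0.0021123$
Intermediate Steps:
$m = -5$ ($m = \left(-1\right) 5 = -5$)
$W{\left(P \right)} = 5$ ($W{\left(P \right)} = -1 + 6 = 5$)
$o{\left(c,g \right)} = \frac{1}{11 + c^{2}}$ ($o{\left(c,g \right)} = \frac{1}{c^{2} + 11} = \frac{1}{11 + c^{2}}$)
$\left(\frac{1}{-12 + 67} + o{\left(W{\left(m \right)},7 \right)}\right)^{2} = \left(\frac{1}{-12 + 67} + \frac{1}{11 + 5^{2}}\right)^{2} = \left(\frac{1}{55} + \frac{1}{11 + 25}\right)^{2} = \left(\frac{1}{55} + \frac{1}{36}\right)^{2} = \left(\frac{91}{1980}\right)^{2} = \frac{8281}{3920400}$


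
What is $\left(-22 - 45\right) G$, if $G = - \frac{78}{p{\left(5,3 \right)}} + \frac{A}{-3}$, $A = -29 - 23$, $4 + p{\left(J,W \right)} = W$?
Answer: $- \frac{19162}{3} \approx -6387.3$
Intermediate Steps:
$p{\left(J,W \right)} = -4 + W$
$A = -52$ ($A = -29 - 23 = -52$)
$G = \frac{286}{3}$ ($G = - \frac{78}{-4 + 3} - \frac{52}{-3} = - \frac{78}{-1} - - \frac{52}{3} = \left(-78\right) \left(-1\right) + \frac{52}{3} = 78 + \frac{52}{3} = \frac{286}{3} \approx 95.333$)
$\left(-22 - 45\right) G = \left(-22 - 45\right) \frac{286}{3} = \left(-67\right) \frac{286}{3} = - \frac{19162}{3}$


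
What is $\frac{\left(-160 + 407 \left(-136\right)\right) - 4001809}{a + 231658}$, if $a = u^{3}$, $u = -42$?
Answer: $- \frac{4057321}{157570} \approx -25.749$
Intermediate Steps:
$a = -74088$ ($a = \left(-42\right)^{3} = -74088$)
$\frac{\left(-160 + 407 \left(-136\right)\right) - 4001809}{a + 231658} = \frac{\left(-160 + 407 \left(-136\right)\right) - 4001809}{-74088 + 231658} = \frac{\left(-160 - 55352\right) - 4001809}{157570} = \left(-55512 - 4001809\right) \frac{1}{157570} = \left(-4057321\right) \frac{1}{157570} = - \frac{4057321}{157570}$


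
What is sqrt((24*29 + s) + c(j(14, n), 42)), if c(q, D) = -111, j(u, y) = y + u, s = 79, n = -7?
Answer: 2*sqrt(166) ≈ 25.768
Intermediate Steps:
j(u, y) = u + y
sqrt((24*29 + s) + c(j(14, n), 42)) = sqrt((24*29 + 79) - 111) = sqrt((696 + 79) - 111) = sqrt(775 - 111) = sqrt(664) = 2*sqrt(166)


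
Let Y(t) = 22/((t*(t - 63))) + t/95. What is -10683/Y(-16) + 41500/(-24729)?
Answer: 15860985335780/224217843 ≈ 70739.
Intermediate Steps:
Y(t) = t/95 + 22/(t*(-63 + t)) (Y(t) = 22/((t*(-63 + t))) + t*(1/95) = 22*(1/(t*(-63 + t))) + t/95 = 22/(t*(-63 + t)) + t/95 = t/95 + 22/(t*(-63 + t)))
-10683/Y(-16) + 41500/(-24729) = -10683*(-1520*(-63 - 16)/(2090 + (-16)³ - 63*(-16)²)) + 41500/(-24729) = -10683*120080/(2090 - 4096 - 63*256) + 41500*(-1/24729) = -10683*120080/(2090 - 4096 - 16128) - 41500/24729 = -10683/((1/95)*(-1/16)*(-1/79)*(-18134)) - 41500/24729 = -10683/(-9067/60040) - 41500/24729 = -10683*(-60040/9067) - 41500/24729 = 641407320/9067 - 41500/24729 = 15860985335780/224217843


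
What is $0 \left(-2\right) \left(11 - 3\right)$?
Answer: $0$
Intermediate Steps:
$0 \left(-2\right) \left(11 - 3\right) = 0 \left(11 - 3\right) = 0 \cdot 8 = 0$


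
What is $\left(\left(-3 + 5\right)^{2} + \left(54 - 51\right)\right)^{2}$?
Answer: $49$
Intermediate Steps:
$\left(\left(-3 + 5\right)^{2} + \left(54 - 51\right)\right)^{2} = \left(2^{2} + \left(54 - 51\right)\right)^{2} = \left(4 + 3\right)^{2} = 7^{2} = 49$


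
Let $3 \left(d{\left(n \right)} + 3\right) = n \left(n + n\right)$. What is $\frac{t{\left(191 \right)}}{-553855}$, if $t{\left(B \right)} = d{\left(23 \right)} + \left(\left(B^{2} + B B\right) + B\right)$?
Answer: $- \frac{220508}{1661565} \approx -0.13271$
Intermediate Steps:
$d{\left(n \right)} = -3 + \frac{2 n^{2}}{3}$ ($d{\left(n \right)} = -3 + \frac{n \left(n + n\right)}{3} = -3 + \frac{n 2 n}{3} = -3 + \frac{2 n^{2}}{3}$)
$t{\left(B \right)} = \frac{1049}{3} + B + 2 B^{2}$ ($t{\left(B \right)} = \left(-3 + \frac{2 \cdot 23^{2}}{3}\right) + \left(\left(B^{2} + B B\right) + B\right) = \left(-3 + \frac{2}{3} \cdot 529\right) + \left(\left(B^{2} + B^{2}\right) + B\right) = \left(-3 + \frac{1058}{3}\right) + \left(2 B^{2} + B\right) = \frac{1049}{3} + \left(B + 2 B^{2}\right) = \frac{1049}{3} + B + 2 B^{2}$)
$\frac{t{\left(191 \right)}}{-553855} = \frac{\frac{1049}{3} + 191 + 2 \cdot 191^{2}}{-553855} = \left(\frac{1049}{3} + 191 + 2 \cdot 36481\right) \left(- \frac{1}{553855}\right) = \left(\frac{1049}{3} + 191 + 72962\right) \left(- \frac{1}{553855}\right) = \frac{220508}{3} \left(- \frac{1}{553855}\right) = - \frac{220508}{1661565}$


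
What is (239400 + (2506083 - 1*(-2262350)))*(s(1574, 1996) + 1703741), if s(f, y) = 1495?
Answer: 8539537113588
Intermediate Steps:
(239400 + (2506083 - 1*(-2262350)))*(s(1574, 1996) + 1703741) = (239400 + (2506083 - 1*(-2262350)))*(1495 + 1703741) = (239400 + (2506083 + 2262350))*1705236 = (239400 + 4768433)*1705236 = 5007833*1705236 = 8539537113588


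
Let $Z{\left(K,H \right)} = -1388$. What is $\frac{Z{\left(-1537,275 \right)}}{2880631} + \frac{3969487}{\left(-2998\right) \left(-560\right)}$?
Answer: $\frac{11432297020857}{4836233773280} \approx 2.3639$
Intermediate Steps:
$\frac{Z{\left(-1537,275 \right)}}{2880631} + \frac{3969487}{\left(-2998\right) \left(-560\right)} = - \frac{1388}{2880631} + \frac{3969487}{\left(-2998\right) \left(-560\right)} = \left(-1388\right) \frac{1}{2880631} + \frac{3969487}{1678880} = - \frac{1388}{2880631} + 3969487 \cdot \frac{1}{1678880} = - \frac{1388}{2880631} + \frac{3969487}{1678880} = \frac{11432297020857}{4836233773280}$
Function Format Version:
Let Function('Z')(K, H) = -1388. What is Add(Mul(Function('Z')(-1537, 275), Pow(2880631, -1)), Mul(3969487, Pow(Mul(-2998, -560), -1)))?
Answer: Rational(11432297020857, 4836233773280) ≈ 2.3639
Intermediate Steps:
Add(Mul(Function('Z')(-1537, 275), Pow(2880631, -1)), Mul(3969487, Pow(Mul(-2998, -560), -1))) = Add(Mul(-1388, Pow(2880631, -1)), Mul(3969487, Pow(Mul(-2998, -560), -1))) = Add(Mul(-1388, Rational(1, 2880631)), Mul(3969487, Pow(1678880, -1))) = Add(Rational(-1388, 2880631), Mul(3969487, Rational(1, 1678880))) = Add(Rational(-1388, 2880631), Rational(3969487, 1678880)) = Rational(11432297020857, 4836233773280)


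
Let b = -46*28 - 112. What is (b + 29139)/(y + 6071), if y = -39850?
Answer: -27739/33779 ≈ -0.82119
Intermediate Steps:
b = -1400 (b = -1288 - 112 = -1400)
(b + 29139)/(y + 6071) = (-1400 + 29139)/(-39850 + 6071) = 27739/(-33779) = 27739*(-1/33779) = -27739/33779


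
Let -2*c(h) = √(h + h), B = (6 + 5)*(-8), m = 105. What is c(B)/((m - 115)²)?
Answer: -I*√11/50 ≈ -0.066332*I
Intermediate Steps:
B = -88 (B = 11*(-8) = -88)
c(h) = -√2*√h/2 (c(h) = -√(h + h)/2 = -√2*√h/2)
c(B)/((m - 115)²) = (-√2*√(-88)/2)/((105 - 115)²) = (-√2*2*I*√22/2)/((-10)²) = -2*I*√11/100 = -2*I*√11*(1/100) = -I*√11/50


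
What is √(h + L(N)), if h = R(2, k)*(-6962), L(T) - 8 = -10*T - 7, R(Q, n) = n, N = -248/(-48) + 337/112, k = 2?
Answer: I*√98817558/84 ≈ 118.34*I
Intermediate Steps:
N = 2747/336 (N = -248*(-1/48) + 337*(1/112) = 31/6 + 337/112 = 2747/336 ≈ 8.1756)
L(T) = 1 - 10*T (L(T) = 8 + (-10*T - 7) = 8 + (-7 - 10*T) = 1 - 10*T)
h = -13924 (h = 2*(-6962) = -13924)
√(h + L(N)) = √(-13924 + (1 - 10*2747/336)) = √(-13924 + (1 - 13735/168)) = √(-13924 - 13567/168) = √(-2352799/168) = I*√98817558/84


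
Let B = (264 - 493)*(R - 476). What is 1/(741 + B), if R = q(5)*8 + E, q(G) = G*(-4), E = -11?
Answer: 1/148904 ≈ 6.7157e-6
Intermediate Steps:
q(G) = -4*G
R = -171 (R = -4*5*8 - 11 = -20*8 - 11 = -160 - 11 = -171)
B = 148163 (B = (264 - 493)*(-171 - 476) = -229*(-647) = 148163)
1/(741 + B) = 1/(741 + 148163) = 1/148904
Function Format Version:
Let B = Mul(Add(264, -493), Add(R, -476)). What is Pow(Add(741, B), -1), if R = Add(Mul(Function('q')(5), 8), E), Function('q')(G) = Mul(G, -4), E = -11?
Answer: Rational(1, 148904) ≈ 6.7157e-6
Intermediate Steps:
Function('q')(G) = Mul(-4, G)
R = -171 (R = Add(Mul(Mul(-4, 5), 8), -11) = Add(Mul(-20, 8), -11) = Add(-160, -11) = -171)
B = 148163 (B = Mul(Add(264, -493), Add(-171, -476)) = Mul(-229, -647) = 148163)
Pow(Add(741, B), -1) = Pow(Add(741, 148163), -1) = Pow(148904, -1) = Rational(1, 148904)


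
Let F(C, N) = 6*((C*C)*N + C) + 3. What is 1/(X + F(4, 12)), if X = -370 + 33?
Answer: 1/842 ≈ 0.0011876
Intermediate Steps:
F(C, N) = 3 + 6*C + 6*N*C² (F(C, N) = 6*(C²*N + C) + 3 = 6*(N*C² + C) + 3 = 6*(C + N*C²) + 3 = (6*C + 6*N*C²) + 3 = 3 + 6*C + 6*N*C²)
X = -337
1/(X + F(4, 12)) = 1/(-337 + (3 + 6*4 + 6*12*4²)) = 1/(-337 + (3 + 24 + 6*12*16)) = 1/(-337 + (3 + 24 + 1152)) = 1/(-337 + 1179) = 1/842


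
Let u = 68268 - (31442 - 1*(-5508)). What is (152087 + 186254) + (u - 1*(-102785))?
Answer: 472444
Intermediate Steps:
u = 31318 (u = 68268 - (31442 + 5508) = 68268 - 1*36950 = 68268 - 36950 = 31318)
(152087 + 186254) + (u - 1*(-102785)) = (152087 + 186254) + (31318 - 1*(-102785)) = 338341 + (31318 + 102785) = 338341 + 134103 = 472444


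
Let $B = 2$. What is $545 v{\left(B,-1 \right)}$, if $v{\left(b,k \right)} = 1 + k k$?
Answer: $1090$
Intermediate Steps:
$v{\left(b,k \right)} = 1 + k^{2}$
$545 v{\left(B,-1 \right)} = 545 \left(1 + \left(-1\right)^{2}\right) = 545 \left(1 + 1\right) = 545 \cdot 2 = 1090$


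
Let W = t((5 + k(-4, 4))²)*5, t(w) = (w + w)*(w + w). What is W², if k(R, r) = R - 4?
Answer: 2624400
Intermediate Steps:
k(R, r) = -4 + R
t(w) = 4*w² (t(w) = (2*w)*(2*w) = 4*w²)
W = 1620 (W = (4*((5 + (-4 - 4))²)²)*5 = (4*((5 - 8)²)²)*5 = (4*((-3)²)²)*5 = (4*9²)*5 = (4*81)*5 = 324*5 = 1620)
W² = 1620² = 2624400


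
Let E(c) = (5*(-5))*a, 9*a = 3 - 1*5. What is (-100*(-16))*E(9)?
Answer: 80000/9 ≈ 8888.9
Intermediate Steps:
a = -2/9 (a = (3 - 1*5)/9 = (3 - 5)/9 = (⅑)*(-2) = -2/9 ≈ -0.22222)
E(c) = 50/9 (E(c) = (5*(-5))*(-2/9) = -25*(-2/9) = 50/9)
(-100*(-16))*E(9) = -100*(-16)*(50/9) = 1600*(50/9) = 80000/9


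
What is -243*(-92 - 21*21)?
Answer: 129519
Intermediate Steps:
-243*(-92 - 21*21) = -243*(-92 - 441) = -243*(-533) = 129519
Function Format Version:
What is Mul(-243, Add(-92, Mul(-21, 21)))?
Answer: 129519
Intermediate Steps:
Mul(-243, Add(-92, Mul(-21, 21))) = Mul(-243, Add(-92, -441)) = Mul(-243, -533) = 129519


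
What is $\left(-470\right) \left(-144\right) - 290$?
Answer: $67390$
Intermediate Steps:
$\left(-470\right) \left(-144\right) - 290 = 67680 - 290 = 67390$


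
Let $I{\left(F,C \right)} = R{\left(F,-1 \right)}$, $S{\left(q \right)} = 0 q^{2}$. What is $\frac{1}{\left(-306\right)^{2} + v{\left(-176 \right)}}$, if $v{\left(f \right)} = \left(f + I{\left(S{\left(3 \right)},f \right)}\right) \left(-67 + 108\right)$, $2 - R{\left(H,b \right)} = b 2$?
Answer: $\frac{1}{86584} \approx 1.1549 \cdot 10^{-5}$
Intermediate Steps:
$R{\left(H,b \right)} = 2 - 2 b$ ($R{\left(H,b \right)} = 2 - b 2 = 2 - 2 b$)
$S{\left(q \right)} = 0$
$I{\left(F,C \right)} = 4$ ($I{\left(F,C \right)} = 2 - -2 = 2 + 2 = 4$)
$v{\left(f \right)} = 164 + 41 f$ ($v{\left(f \right)} = \left(f + 4\right) \left(-67 + 108\right) = \left(4 + f\right) 41 = 164 + 41 f$)
$\frac{1}{\left(-306\right)^{2} + v{\left(-176 \right)}} = \frac{1}{\left(-306\right)^{2} + \left(164 + 41 \left(-176\right)\right)} = \frac{1}{93636 + \left(164 - 7216\right)} = \frac{1}{93636 - 7052} = \frac{1}{86584}$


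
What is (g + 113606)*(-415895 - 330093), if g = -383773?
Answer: 201541339996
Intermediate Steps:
(g + 113606)*(-415895 - 330093) = (-383773 + 113606)*(-415895 - 330093) = -270167*(-745988) = 201541339996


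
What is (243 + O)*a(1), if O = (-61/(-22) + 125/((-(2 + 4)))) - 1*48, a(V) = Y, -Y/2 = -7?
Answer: 81746/33 ≈ 2477.2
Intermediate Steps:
Y = 14 (Y = -2*(-7) = 14)
a(V) = 14
O = -2180/33 (O = (-61*(-1/22) + 125/((-1*6))) - 48 = (61/22 + 125/(-6)) - 48 = (61/22 + 125*(-⅙)) - 48 = (61/22 - 125/6) - 48 = -596/33 - 48 = -2180/33 ≈ -66.061)
(243 + O)*a(1) = (243 - 2180/33)*14 = (5839/33)*14 = 81746/33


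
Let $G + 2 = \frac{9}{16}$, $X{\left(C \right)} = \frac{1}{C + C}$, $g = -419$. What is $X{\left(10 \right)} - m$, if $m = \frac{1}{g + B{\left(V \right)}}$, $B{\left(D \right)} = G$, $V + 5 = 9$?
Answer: $\frac{7047}{134540} \approx 0.052378$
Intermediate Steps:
$V = 4$ ($V = -5 + 9 = 4$)
$X{\left(C \right)} = \frac{1}{2 C}$
$G = - \frac{23}{16}$ ($G = -2 + \frac{9}{16} = - \frac{23}{16} \approx -1.4375$)
$B{\left(D \right)} = - \frac{23}{16}$
$m = - \frac{16}{6727}$ ($m = \frac{1}{-419 - \frac{23}{16}} = \frac{1}{- \frac{6727}{16}} = - \frac{16}{6727} \approx -0.0023785$)
$X{\left(10 \right)} - m = \frac{1}{2 \cdot 10} - - \frac{16}{6727} = \frac{1}{2} \cdot \frac{1}{10} + \frac{16}{6727} = \frac{1}{20} + \frac{16}{6727} = \frac{7047}{134540}$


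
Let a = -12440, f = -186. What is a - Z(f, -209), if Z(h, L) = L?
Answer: -12231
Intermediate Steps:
a - Z(f, -209) = -12440 - 1*(-209) = -12440 + 209 = -12231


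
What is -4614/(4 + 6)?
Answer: -2307/5 ≈ -461.40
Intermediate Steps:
-4614/(4 + 6) = -4614/10 = -4614*⅒ = -2307/5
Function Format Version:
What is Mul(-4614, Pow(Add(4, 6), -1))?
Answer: Rational(-2307, 5) ≈ -461.40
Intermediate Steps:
Mul(-4614, Pow(Add(4, 6), -1)) = Mul(-4614, Pow(10, -1)) = Mul(-4614, Rational(1, 10)) = Rational(-2307, 5)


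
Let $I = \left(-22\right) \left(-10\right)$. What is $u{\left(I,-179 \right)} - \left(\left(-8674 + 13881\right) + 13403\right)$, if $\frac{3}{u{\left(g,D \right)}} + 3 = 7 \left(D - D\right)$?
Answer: $-18611$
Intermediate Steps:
$I = 220$
$u{\left(g,D \right)} = -1$ ($u{\left(g,D \right)} = \frac{3}{-3 + 7 \left(D - D\right)} = \frac{3}{-3 + 7 \cdot 0} = \frac{3}{-3 + 0} = \frac{3}{-3} = 3 \left(- \frac{1}{3}\right) = -1$)
$u{\left(I,-179 \right)} - \left(\left(-8674 + 13881\right) + 13403\right) = -1 - \left(\left(-8674 + 13881\right) + 13403\right) = -1 - \left(5207 + 13403\right) = -1 - 18610 = -18611$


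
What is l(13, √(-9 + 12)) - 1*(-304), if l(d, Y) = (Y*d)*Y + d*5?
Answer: 408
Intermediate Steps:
l(d, Y) = 5*d + d*Y² (l(d, Y) = d*Y² + 5*d = 5*d + d*Y²)
l(13, √(-9 + 12)) - 1*(-304) = 13*(5 + (√(-9 + 12))²) - 1*(-304) = 13*(5 + (√3)²) + 304 = 13*(5 + 3) + 304 = 13*8 + 304 = 104 + 304 = 408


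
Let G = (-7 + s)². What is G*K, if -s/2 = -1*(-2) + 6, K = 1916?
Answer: 1013564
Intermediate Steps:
s = -16 (s = -2*(-1*(-2) + 6) = -2*(2 + 6) = -2*8 = -16)
G = 529 (G = (-7 - 16)² = (-23)² = 529)
G*K = 529*1916 = 1013564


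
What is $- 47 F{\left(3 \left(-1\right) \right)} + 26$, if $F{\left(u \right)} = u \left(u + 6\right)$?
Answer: $449$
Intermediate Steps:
$F{\left(u \right)} = u \left(6 + u\right)$
$- 47 F{\left(3 \left(-1\right) \right)} + 26 = - 47 \cdot 3 \left(-1\right) \left(6 + 3 \left(-1\right)\right) + 26 = - 47 \left(- 3 \left(6 - 3\right)\right) + 26 = - 47 \left(\left(-3\right) 3\right) + 26 = \left(-47\right) \left(-9\right) + 26 = 423 + 26 = 449$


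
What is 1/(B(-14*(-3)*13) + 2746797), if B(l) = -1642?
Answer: 1/2745155 ≈ 3.6428e-7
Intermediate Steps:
1/(B(-14*(-3)*13) + 2746797) = 1/(-1642 + 2746797) = 1/2745155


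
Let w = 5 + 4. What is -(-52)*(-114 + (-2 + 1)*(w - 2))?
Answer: -6292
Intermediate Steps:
w = 9
-(-52)*(-114 + (-2 + 1)*(w - 2)) = -(-52)*(-114 + (-2 + 1)*(9 - 2)) = -(-52)*(-114 - 1*7) = -(-52)*(-114 - 7) = -(-52)*(-121) = -1*6292 = -6292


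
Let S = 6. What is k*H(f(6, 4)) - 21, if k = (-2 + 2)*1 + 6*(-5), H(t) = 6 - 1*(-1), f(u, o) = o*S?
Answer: -231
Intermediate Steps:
f(u, o) = 6*o (f(u, o) = o*6 = 6*o)
H(t) = 7 (H(t) = 6 + 1 = 7)
k = -30 (k = 0*1 - 30 = 0 - 30 = -30)
k*H(f(6, 4)) - 21 = -30*7 - 21 = -210 - 21 = -231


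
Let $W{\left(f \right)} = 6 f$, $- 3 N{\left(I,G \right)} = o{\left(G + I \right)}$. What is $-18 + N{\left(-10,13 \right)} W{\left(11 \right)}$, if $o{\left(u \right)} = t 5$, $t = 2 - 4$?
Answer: $202$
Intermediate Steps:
$t = -2$ ($t = 2 - 4 = -2$)
$o{\left(u \right)} = -10$ ($o{\left(u \right)} = \left(-2\right) 5 = -10$)
$N{\left(I,G \right)} = \frac{10}{3}$ ($N{\left(I,G \right)} = \left(- \frac{1}{3}\right) \left(-10\right) = \frac{10}{3}$)
$-18 + N{\left(-10,13 \right)} W{\left(11 \right)} = -18 + \frac{10 \cdot 6 \cdot 11}{3} = -18 + \frac{10}{3} \cdot 66 = -18 + 220 = 202$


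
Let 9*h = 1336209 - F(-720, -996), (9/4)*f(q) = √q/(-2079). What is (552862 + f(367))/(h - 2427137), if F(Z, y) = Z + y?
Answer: -829293/3417718 + √367/10658153583 ≈ -0.24265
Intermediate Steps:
f(q) = -4*√q/18711 (f(q) = 4*(√q/(-2079))/9 = 4*(-√q/2079)/9 = -4*√q/18711)
h = 445975/3 (h = (1336209 - (-720 - 996))/9 = (1336209 - 1*(-1716))/9 = (1336209 + 1716)/9 = (⅑)*1337925 = 445975/3 ≈ 1.4866e+5)
(552862 + f(367))/(h - 2427137) = (552862 - 4*√367/18711)/(445975/3 - 2427137) = (552862 - 4*√367/18711)/(-6835436/3) = (552862 - 4*√367/18711)*(-3/6835436) = -829293/3417718 + √367/10658153583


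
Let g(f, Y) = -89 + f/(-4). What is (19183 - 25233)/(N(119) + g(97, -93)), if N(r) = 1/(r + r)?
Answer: 575960/10781 ≈ 53.424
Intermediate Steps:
g(f, Y) = -89 - f/4 (g(f, Y) = -89 + f*(-1/4) = -89 - f/4)
N(r) = 1/(2*r)
(19183 - 25233)/(N(119) + g(97, -93)) = (19183 - 25233)/((1/2)/119 + (-89 - 1/4*97)) = -6050/((1/2)*(1/119) + (-89 - 97/4)) = -6050/(1/238 - 453/4) = -6050/(-53905/476) = -6050*(-476/53905) = 575960/10781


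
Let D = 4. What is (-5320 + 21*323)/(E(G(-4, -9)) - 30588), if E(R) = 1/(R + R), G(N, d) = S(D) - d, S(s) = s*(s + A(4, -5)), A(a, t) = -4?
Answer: -2394/50053 ≈ -0.047829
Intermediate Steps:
S(s) = s*(-4 + s) (S(s) = s*(s - 4) = s*(-4 + s))
G(N, d) = -d (G(N, d) = 4*(-4 + 4) - d = 4*0 - d = 0 - d = -d)
E(R) = 1/(2*R)
(-5320 + 21*323)/(E(G(-4, -9)) - 30588) = (-5320 + 21*323)/(1/(2*((-1*(-9)))) - 30588) = (-5320 + 6783)/((½)/9 - 30588) = 1463/((½)*(⅑) - 30588) = 1463/(1/18 - 30588) = 1463/(-550583/18) = 1463*(-18/550583) = -2394/50053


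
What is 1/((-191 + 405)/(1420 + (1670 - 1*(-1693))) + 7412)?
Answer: 4783/35451810 ≈ 0.00013492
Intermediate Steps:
1/((-191 + 405)/(1420 + (1670 - 1*(-1693))) + 7412) = 1/(214/(1420 + (1670 + 1693)) + 7412) = 1/(214/(1420 + 3363) + 7412) = 1/(214/4783 + 7412) = 1/(35451810/4783) = 4783/35451810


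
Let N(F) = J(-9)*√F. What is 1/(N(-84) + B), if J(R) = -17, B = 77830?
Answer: 38915/3028766588 + 17*I*√21/3028766588 ≈ 1.2848e-5 + 2.5721e-8*I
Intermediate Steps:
N(F) = -17*√F
1/(N(-84) + B) = 1/(-34*I*√21 + 77830) = 1/(77830 - 34*I*√21)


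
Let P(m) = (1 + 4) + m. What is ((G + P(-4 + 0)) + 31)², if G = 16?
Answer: 2304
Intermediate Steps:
P(m) = 5 + m
((G + P(-4 + 0)) + 31)² = ((16 + (5 + (-4 + 0))) + 31)² = ((16 + (5 - 4)) + 31)² = ((16 + 1) + 31)² = (17 + 31)² = 48² = 2304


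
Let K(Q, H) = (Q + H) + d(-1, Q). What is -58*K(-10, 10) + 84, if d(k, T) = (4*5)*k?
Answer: 1244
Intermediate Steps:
d(k, T) = 20*k
K(Q, H) = -20 + H + Q (K(Q, H) = (Q + H) + 20*(-1) = (H + Q) - 20 = -20 + H + Q)
-58*K(-10, 10) + 84 = -58*(-20 + 10 - 10) + 84 = -58*(-20) + 84 = 1160 + 84 = 1244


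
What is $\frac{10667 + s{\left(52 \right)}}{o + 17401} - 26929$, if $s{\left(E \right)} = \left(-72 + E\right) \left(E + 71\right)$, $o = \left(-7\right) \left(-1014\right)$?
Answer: $- \frac{659725364}{24499} \approx -26929.0$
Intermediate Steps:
$o = 7098$
$s{\left(E \right)} = \left(-72 + E\right) \left(71 + E\right)$
$\frac{10667 + s{\left(52 \right)}}{o + 17401} - 26929 = \frac{10667 - \left(5164 - 2704\right)}{7098 + 17401} - 26929 = \frac{10667 - 2460}{24499} - 26929 = \left(10667 - 2460\right) \frac{1}{24499} - 26929 = 8207 \cdot \frac{1}{24499} - 26929 = \frac{8207}{24499} - 26929 = - \frac{659725364}{24499}$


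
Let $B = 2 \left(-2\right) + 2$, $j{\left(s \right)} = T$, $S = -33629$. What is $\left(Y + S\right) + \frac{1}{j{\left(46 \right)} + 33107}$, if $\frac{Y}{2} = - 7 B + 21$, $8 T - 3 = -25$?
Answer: $- \frac{4443782099}{132417} \approx -33559.0$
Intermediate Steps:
$T = - \frac{11}{4}$ ($T = \frac{3}{8} + \frac{1}{8} \left(-25\right) = \frac{3}{8} - \frac{25}{8} = - \frac{11}{4} \approx -2.75$)
$j{\left(s \right)} = - \frac{11}{4}$
$B = -2$ ($B = -4 + 2 = -2$)
$Y = 70$ ($Y = 2 \left(\left(-7\right) \left(-2\right) + 21\right) = 2 \left(14 + 21\right) = 2 \cdot 35 = 70$)
$\left(Y + S\right) + \frac{1}{j{\left(46 \right)} + 33107} = \left(70 - 33629\right) + \frac{1}{- \frac{11}{4} + 33107} = -33559 + \frac{1}{\frac{132417}{4}} = -33559 + \frac{4}{132417} = - \frac{4443782099}{132417}$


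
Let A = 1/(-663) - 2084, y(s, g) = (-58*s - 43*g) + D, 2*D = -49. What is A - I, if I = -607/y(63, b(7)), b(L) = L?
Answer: -3665899823/1758939 ≈ -2084.2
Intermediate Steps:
D = -49/2 (D = (1/2)*(-49) = -49/2 ≈ -24.500)
y(s, g) = -49/2 - 58*s - 43*g (y(s, g) = (-58*s - 43*g) - 49/2 = -49/2 - 58*s - 43*g)
I = 1214/7959 (I = -607/(-49/2 - 58*63 - 43*7) = -607/(-49/2 - 3654 - 301) = -607/(-7959/2) = -607*(-2/7959) = 1214/7959 ≈ 0.15253)
A = -1381693/663 (A = -1/663 - 2084 = -1381693/663 ≈ -2084.0)
A - I = -1381693/663 - 1*1214/7959 = -1381693/663 - 1214/7959 = -3665899823/1758939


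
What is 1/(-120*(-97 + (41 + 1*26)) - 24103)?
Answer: -1/20503 ≈ -4.8773e-5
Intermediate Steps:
1/(-120*(-97 + (41 + 1*26)) - 24103) = 1/(-120*(-97 + (41 + 26)) - 24103) = 1/(-120*(-97 + 67) - 24103) = 1/(-120*(-30) - 24103) = 1/(3600 - 24103) = 1/(-20503) = -1/20503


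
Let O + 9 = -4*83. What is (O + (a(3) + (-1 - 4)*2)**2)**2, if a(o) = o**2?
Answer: 115600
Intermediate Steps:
O = -341 (O = -9 - 4*83 = -9 - 332 = -341)
(O + (a(3) + (-1 - 4)*2)**2)**2 = (-341 + (3**2 + (-1 - 4)*2)**2)**2 = (-341 + (9 - 5*2)**2)**2 = (-341 + (9 - 10)**2)**2 = (-341 + (-1)**2)**2 = (-341 + 1)**2 = (-340)**2 = 115600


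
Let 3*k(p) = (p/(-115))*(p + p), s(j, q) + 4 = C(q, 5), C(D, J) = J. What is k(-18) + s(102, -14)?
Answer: -101/115 ≈ -0.87826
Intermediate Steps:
s(j, q) = 1 (s(j, q) = -4 + 5 = 1)
k(p) = -2*p**2/345 (k(p) = ((p/(-115))*(p + p))/3 = ((p*(-1/115))*(2*p))/3 = ((-p/115)*(2*p))/3 = (-2*p**2/115)/3 = -2*p**2/345)
k(-18) + s(102, -14) = -2/345*(-18)**2 + 1 = -2/345*324 + 1 = -216/115 + 1 = -101/115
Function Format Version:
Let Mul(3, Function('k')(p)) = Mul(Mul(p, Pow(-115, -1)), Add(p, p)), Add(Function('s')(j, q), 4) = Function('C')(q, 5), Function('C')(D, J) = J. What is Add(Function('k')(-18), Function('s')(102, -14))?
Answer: Rational(-101, 115) ≈ -0.87826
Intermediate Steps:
Function('s')(j, q) = 1 (Function('s')(j, q) = Add(-4, 5) = 1)
Function('k')(p) = Mul(Rational(-2, 345), Pow(p, 2)) (Function('k')(p) = Mul(Rational(1, 3), Mul(Mul(p, Pow(-115, -1)), Add(p, p))) = Mul(Rational(1, 3), Mul(Mul(p, Rational(-1, 115)), Mul(2, p))) = Mul(Rational(1, 3), Mul(Mul(Rational(-1, 115), p), Mul(2, p))) = Mul(Rational(1, 3), Mul(Rational(-2, 115), Pow(p, 2))) = Mul(Rational(-2, 345), Pow(p, 2)))
Add(Function('k')(-18), Function('s')(102, -14)) = Add(Mul(Rational(-2, 345), Pow(-18, 2)), 1) = Add(Mul(Rational(-2, 345), 324), 1) = Add(Rational(-216, 115), 1) = Rational(-101, 115)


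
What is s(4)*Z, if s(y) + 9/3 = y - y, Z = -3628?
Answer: 10884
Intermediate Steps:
s(y) = -3 (s(y) = -3 + (y - y) = -3 + 0 = -3)
s(4)*Z = -3*(-3628) = 10884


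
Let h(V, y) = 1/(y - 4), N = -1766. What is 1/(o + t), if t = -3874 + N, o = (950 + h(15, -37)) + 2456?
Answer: -41/91595 ≈ -0.00044762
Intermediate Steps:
h(V, y) = 1/(-4 + y)
o = 139645/41 (o = (950 + 1/(-4 - 37)) + 2456 = (950 + 1/(-41)) + 2456 = (950 - 1/41) + 2456 = 38949/41 + 2456 = 139645/41 ≈ 3406.0)
t = -5640 (t = -3874 - 1766 = -5640)
1/(o + t) = 1/(139645/41 - 5640) = 1/(-91595/41) = -41/91595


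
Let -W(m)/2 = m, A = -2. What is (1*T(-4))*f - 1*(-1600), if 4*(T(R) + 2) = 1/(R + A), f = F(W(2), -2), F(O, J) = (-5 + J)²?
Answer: 35999/24 ≈ 1500.0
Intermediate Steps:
W(m) = -2*m
f = 49 (f = (-5 - 2)² = (-7)² = 49)
T(R) = -2 + 1/(4*(-2 + R)) (T(R) = -2 + 1/(4*(R - 2)) = -2 + 1/(4*(-2 + R)))
(1*T(-4))*f - 1*(-1600) = (1*((17 - 8*(-4))/(4*(-2 - 4))))*49 - 1*(-1600) = (1*((¼)*(17 + 32)/(-6)))*49 + 1600 = (1*((¼)*(-⅙)*49))*49 + 1600 = (1*(-49/24))*49 + 1600 = -49/24*49 + 1600 = -2401/24 + 1600 = 35999/24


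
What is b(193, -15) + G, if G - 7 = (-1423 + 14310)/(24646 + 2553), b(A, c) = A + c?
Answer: 5044702/27199 ≈ 185.47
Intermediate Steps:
G = 203280/27199 (G = 7 + (-1423 + 14310)/(24646 + 2553) = 7 + 12887/27199 = 203280/27199 ≈ 7.4738)
b(193, -15) + G = (193 - 15) + 203280/27199 = 178 + 203280/27199 = 5044702/27199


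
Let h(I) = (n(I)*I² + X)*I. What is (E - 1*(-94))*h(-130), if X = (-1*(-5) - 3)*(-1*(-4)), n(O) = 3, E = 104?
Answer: -1305223920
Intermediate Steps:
X = 8 (X = (5 - 3)*4 = 2*4 = 8)
h(I) = I*(8 + 3*I²) (h(I) = (3*I² + 8)*I = (8 + 3*I²)*I = I*(8 + 3*I²))
(E - 1*(-94))*h(-130) = (104 - 1*(-94))*(-130*(8 + 3*(-130)²)) = (104 + 94)*(-130*(8 + 3*16900)) = 198*(-130*(8 + 50700)) = 198*(-130*50708) = 198*(-6592040) = -1305223920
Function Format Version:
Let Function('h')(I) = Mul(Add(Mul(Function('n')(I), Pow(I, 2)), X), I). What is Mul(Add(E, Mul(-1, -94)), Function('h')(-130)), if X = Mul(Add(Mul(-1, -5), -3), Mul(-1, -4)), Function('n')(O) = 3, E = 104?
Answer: -1305223920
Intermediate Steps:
X = 8 (X = Mul(Add(5, -3), 4) = Mul(2, 4) = 8)
Function('h')(I) = Mul(I, Add(8, Mul(3, Pow(I, 2)))) (Function('h')(I) = Mul(Add(Mul(3, Pow(I, 2)), 8), I) = Mul(Add(8, Mul(3, Pow(I, 2))), I) = Mul(I, Add(8, Mul(3, Pow(I, 2)))))
Mul(Add(E, Mul(-1, -94)), Function('h')(-130)) = Mul(Add(104, Mul(-1, -94)), Mul(-130, Add(8, Mul(3, Pow(-130, 2))))) = Mul(Add(104, 94), Mul(-130, Add(8, Mul(3, 16900)))) = Mul(198, Mul(-130, Add(8, 50700))) = Mul(198, Mul(-130, 50708)) = Mul(198, -6592040) = -1305223920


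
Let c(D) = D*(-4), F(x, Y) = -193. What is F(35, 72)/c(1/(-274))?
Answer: -26441/2 ≈ -13221.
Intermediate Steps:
c(D) = -4*D
F(35, 72)/c(1/(-274)) = -193/((-4/(-274))) = -193/((-4*(-1/274))) = -193/2/137 = -193*137/2 = -26441/2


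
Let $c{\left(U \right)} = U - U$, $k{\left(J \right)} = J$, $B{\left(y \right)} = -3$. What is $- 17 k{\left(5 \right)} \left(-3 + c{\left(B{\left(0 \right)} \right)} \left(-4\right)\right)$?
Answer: $255$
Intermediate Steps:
$c{\left(U \right)} = 0$
$- 17 k{\left(5 \right)} \left(-3 + c{\left(B{\left(0 \right)} \right)} \left(-4\right)\right) = \left(-17\right) 5 \left(-3 + 0 \left(-4\right)\right) = - 85 \left(-3 + 0\right) = \left(-85\right) \left(-3\right) = 255$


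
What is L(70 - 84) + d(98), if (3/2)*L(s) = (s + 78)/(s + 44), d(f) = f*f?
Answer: 432244/45 ≈ 9605.4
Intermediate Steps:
d(f) = f²
L(s) = 2*(78 + s)/(3*(44 + s)) (L(s) = 2*((s + 78)/(s + 44))/3 = 2*((78 + s)/(44 + s))/3 = 2*(78 + s)/(3*(44 + s)))
L(70 - 84) + d(98) = 2*(78 + (70 - 84))/(3*(44 + (70 - 84))) + 98² = 2*(78 - 14)/(3*(44 - 14)) + 9604 = (⅔)*64/30 + 9604 = (⅔)*(1/30)*64 + 9604 = 64/45 + 9604 = 432244/45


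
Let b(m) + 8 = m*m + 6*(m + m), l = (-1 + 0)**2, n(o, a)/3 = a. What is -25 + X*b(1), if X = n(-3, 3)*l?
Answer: 20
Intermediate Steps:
n(o, a) = 3*a
l = 1 (l = (-1)**2 = 1)
b(m) = -8 + m**2 + 12*m (b(m) = -8 + (m*m + 6*(m + m)) = -8 + (m**2 + 6*(2*m)) = -8 + (m**2 + 12*m) = -8 + m**2 + 12*m)
X = 9 (X = (3*3)*1 = 9*1 = 9)
-25 + X*b(1) = -25 + 9*(-8 + 1**2 + 12*1) = -25 + 9*(-8 + 1 + 12) = -25 + 9*5 = -25 + 45 = 20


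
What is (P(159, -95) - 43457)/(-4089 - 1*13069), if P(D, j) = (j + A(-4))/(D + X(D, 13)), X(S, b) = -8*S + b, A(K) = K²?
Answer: 47802621/18873800 ≈ 2.5327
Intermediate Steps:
X(S, b) = b - 8*S
P(D, j) = (16 + j)/(13 - 7*D) (P(D, j) = (j + (-4)²)/(D + (13 - 8*D)) = (j + 16)/(13 - 7*D) = (16 + j)/(13 - 7*D))
(P(159, -95) - 43457)/(-4089 - 1*13069) = ((-16 - 1*(-95))/(-13 + 7*159) - 43457)/(-4089 - 1*13069) = ((-16 + 95)/(-13 + 1113) - 43457)/(-4089 - 13069) = (79/1100 - 43457)/(-17158) = ((1/1100)*79 - 43457)*(-1/17158) = (79/1100 - 43457)*(-1/17158) = -47802621/1100*(-1/17158) = 47802621/18873800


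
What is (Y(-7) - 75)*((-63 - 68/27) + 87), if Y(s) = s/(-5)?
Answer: -42688/27 ≈ -1581.0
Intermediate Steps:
Y(s) = -s/5 (Y(s) = s*(-1/5) = -s/5)
(Y(-7) - 75)*((-63 - 68/27) + 87) = (-1/5*(-7) - 75)*((-63 - 68/27) + 87) = (7/5 - 75)*((-63 - 68*1/27) + 87) = -368*((-63 - 68/27) + 87)/5 = -368*(-1769/27 + 87)/5 = -368/5*580/27 = -42688/27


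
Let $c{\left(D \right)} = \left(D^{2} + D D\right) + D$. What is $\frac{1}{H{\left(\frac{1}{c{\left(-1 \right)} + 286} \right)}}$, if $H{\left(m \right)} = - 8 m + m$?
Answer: $-41$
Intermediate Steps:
$c{\left(D \right)} = D + 2 D^{2}$ ($c{\left(D \right)} = \left(D^{2} + D^{2}\right) + D = 2 D^{2} + D = D + 2 D^{2}$)
$H{\left(m \right)} = - 7 m$
$\frac{1}{H{\left(\frac{1}{c{\left(-1 \right)} + 286} \right)}} = \frac{1}{\left(-7\right) \frac{1}{- (1 + 2 \left(-1\right)) + 286}} = \frac{1}{\left(-7\right) \frac{1}{- (1 - 2) + 286}} = \frac{1}{\left(-7\right) \frac{1}{\left(-1\right) \left(-1\right) + 286}} = \frac{1}{\left(-7\right) \frac{1}{1 + 286}} = \frac{1}{\left(-7\right) \frac{1}{287}} = \frac{1}{- \frac{1}{41}} = -41$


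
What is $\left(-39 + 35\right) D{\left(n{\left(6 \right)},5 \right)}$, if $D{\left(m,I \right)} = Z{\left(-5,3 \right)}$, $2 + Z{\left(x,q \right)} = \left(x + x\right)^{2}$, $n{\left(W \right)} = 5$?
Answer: $-392$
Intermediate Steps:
$Z{\left(x,q \right)} = -2 + 4 x^{2}$ ($Z{\left(x,q \right)} = -2 + \left(x + x\right)^{2} = -2 + \left(2 x\right)^{2} = -2 + 4 x^{2}$)
$D{\left(m,I \right)} = 98$ ($D{\left(m,I \right)} = -2 + 4 \left(-5\right)^{2} = -2 + 4 \cdot 25 = -2 + 100 = 98$)
$\left(-39 + 35\right) D{\left(n{\left(6 \right)},5 \right)} = \left(-39 + 35\right) 98 = \left(-4\right) 98 = -392$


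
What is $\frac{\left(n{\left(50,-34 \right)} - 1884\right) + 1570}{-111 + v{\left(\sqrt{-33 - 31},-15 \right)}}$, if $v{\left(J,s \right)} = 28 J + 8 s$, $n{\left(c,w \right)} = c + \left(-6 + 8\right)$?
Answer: $\frac{8646}{14791} + \frac{8384 i}{14791} \approx 0.58454 + 0.56683 i$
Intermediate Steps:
$n{\left(c,w \right)} = 2 + c$ ($n{\left(c,w \right)} = c + 2 = 2 + c$)
$v{\left(J,s \right)} = 8 s + 28 J$
$\frac{\left(n{\left(50,-34 \right)} - 1884\right) + 1570}{-111 + v{\left(\sqrt{-33 - 31},-15 \right)}} = \frac{\left(\left(2 + 50\right) - 1884\right) + 1570}{-111 + \left(8 \left(-15\right) + 28 \sqrt{-33 - 31}\right)} = \frac{\left(52 - 1884\right) + 1570}{-111 - \left(120 - 28 \sqrt{-64}\right)} = \frac{-1832 + 1570}{-111 - \left(120 - 28 \cdot 8 i\right)} = - \frac{262}{-111 - \left(120 - 224 i\right)} = - \frac{262}{-231 + 224 i} = - 262 \frac{-231 - 224 i}{103537} = - \frac{262 \left(-231 - 224 i\right)}{103537}$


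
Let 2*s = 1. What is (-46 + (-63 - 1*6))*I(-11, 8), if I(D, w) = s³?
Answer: -115/8 ≈ -14.375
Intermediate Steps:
s = ½ (s = (½)*1 = ½ ≈ 0.50000)
I(D, w) = ⅛ (I(D, w) = (½)³ = ⅛)
(-46 + (-63 - 1*6))*I(-11, 8) = (-46 + (-63 - 1*6))*(⅛) = (-46 + (-63 - 6))*(⅛) = (-46 - 69)*(⅛) = -115*⅛ = -115/8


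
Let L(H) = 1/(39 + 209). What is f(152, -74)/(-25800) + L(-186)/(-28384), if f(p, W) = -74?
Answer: 65109671/22701523200 ≈ 0.0028681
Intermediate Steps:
L(H) = 1/248
f(152, -74)/(-25800) + L(-186)/(-28384) = -74/(-25800) + (1/248)/(-28384) = -74*(-1/25800) + (1/248)*(-1/28384) = 37/12900 - 1/7039232 = 65109671/22701523200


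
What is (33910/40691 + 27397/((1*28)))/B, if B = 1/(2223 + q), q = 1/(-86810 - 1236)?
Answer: 1641982604973003/754248376 ≈ 2.1770e+6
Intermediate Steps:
q = -1/88046 (q = 1/(-88046) = -1/88046 ≈ -1.1358e-5)
B = 88046/195726257 (B = 1/(2223 - 1/88046) = 1/(195726257/88046) = 88046/195726257 ≈ 0.00044984)
(33910/40691 + 27397/((1*28)))/B = (33910/40691 + 27397/((1*28)))/(88046/195726257) = (33910*(1/40691) + 27397/28)*(195726257/88046) = (33910/40691 + 27397*(1/28))*(195726257/88046) = (33910/40691 + 27397/28)*(195726257/88046) = (159394401/162764)*(195726257/88046) = 1641982604973003/754248376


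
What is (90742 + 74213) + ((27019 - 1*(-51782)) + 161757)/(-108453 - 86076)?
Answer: 10696096879/64843 ≈ 1.6495e+5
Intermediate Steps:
(90742 + 74213) + ((27019 - 1*(-51782)) + 161757)/(-108453 - 86076) = 164955 + ((27019 + 51782) + 161757)/(-194529) = 164955 + (78801 + 161757)*(-1/194529) = 164955 + 240558*(-1/194529) = 164955 - 80186/64843 = 10696096879/64843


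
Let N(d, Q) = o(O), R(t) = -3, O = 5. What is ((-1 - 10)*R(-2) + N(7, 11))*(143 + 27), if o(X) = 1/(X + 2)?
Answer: 39440/7 ≈ 5634.3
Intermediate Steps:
o(X) = 1/(2 + X)
N(d, Q) = ⅐ (N(d, Q) = 1/(2 + 5) = 1/7 = ⅐)
((-1 - 10)*R(-2) + N(7, 11))*(143 + 27) = ((-1 - 10)*(-3) + ⅐)*(143 + 27) = (-11*(-3) + ⅐)*170 = (33 + ⅐)*170 = (232/7)*170 = 39440/7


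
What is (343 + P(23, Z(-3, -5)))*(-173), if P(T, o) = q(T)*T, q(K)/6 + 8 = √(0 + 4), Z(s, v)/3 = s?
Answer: 83905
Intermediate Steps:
Z(s, v) = 3*s
q(K) = -36 (q(K) = -48 + 6*√(0 + 4) = -48 + 6*√4 = -48 + 6*2 = -48 + 12 = -36)
P(T, o) = -36*T
(343 + P(23, Z(-3, -5)))*(-173) = (343 - 36*23)*(-173) = (343 - 828)*(-173) = -485*(-173) = 83905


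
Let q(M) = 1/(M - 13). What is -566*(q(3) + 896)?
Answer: -2535397/5 ≈ -5.0708e+5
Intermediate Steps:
q(M) = 1/(-13 + M)
-566*(q(3) + 896) = -566*(1/(-13 + 3) + 896) = -566*(1/(-10) + 896) = -566*(-1/10 + 896) = -566*8959/10 = -2535397/5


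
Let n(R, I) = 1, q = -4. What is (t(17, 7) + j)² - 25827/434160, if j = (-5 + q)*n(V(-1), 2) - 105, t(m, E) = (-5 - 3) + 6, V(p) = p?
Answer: 1947343711/144720 ≈ 13456.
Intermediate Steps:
t(m, E) = -2 (t(m, E) = -8 + 6 = -2)
j = -114 (j = (-5 - 4)*1 - 105 = -9*1 - 105 = -9 - 105 = -114)
(t(17, 7) + j)² - 25827/434160 = (-2 - 114)² - 25827/434160 = (-116)² - 25827*1/434160 = 13456 - 8609/144720 = 1947343711/144720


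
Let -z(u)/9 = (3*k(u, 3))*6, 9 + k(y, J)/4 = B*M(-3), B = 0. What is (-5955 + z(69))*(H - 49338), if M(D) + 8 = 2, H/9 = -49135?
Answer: 60461019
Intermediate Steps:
H = -442215 (H = 9*(-49135) = -442215)
M(D) = -6 (M(D) = -8 + 2 = -6)
k(y, J) = -36 (k(y, J) = -36 + 4*(0*(-6)) = -36 + 4*0 = -36 + 0 = -36)
z(u) = 5832 (z(u) = -9*3*(-36)*6 = -(-972)*6 = -9*(-648) = 5832)
(-5955 + z(69))*(H - 49338) = (-5955 + 5832)*(-442215 - 49338) = -123*(-491553) = 60461019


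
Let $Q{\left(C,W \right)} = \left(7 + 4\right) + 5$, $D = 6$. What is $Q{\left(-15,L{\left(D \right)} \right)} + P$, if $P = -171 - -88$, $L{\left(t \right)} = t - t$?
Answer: $-67$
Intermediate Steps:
$L{\left(t \right)} = 0$
$Q{\left(C,W \right)} = 16$ ($Q{\left(C,W \right)} = 11 + 5 = 16$)
$P = -83$ ($P = -171 + 88 = -83$)
$Q{\left(-15,L{\left(D \right)} \right)} + P = 16 - 83 = -67$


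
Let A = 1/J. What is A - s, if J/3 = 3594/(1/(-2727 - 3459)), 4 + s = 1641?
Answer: -109183728925/66697452 ≈ -1637.0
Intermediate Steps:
s = 1637 (s = -4 + 1641 = 1637)
J = -66697452 (J = 3*(3594/(1/(-2727 - 3459))) = 3*(3594/(1/(-6186))) = 3*(3594/(-1/6186)) = 3*(3594*(-6186)) = 3*(-22232484) = -66697452)
A = -1/66697452 (A = 1/(-66697452) = -1/66697452 ≈ -1.4993e-8)
A - s = -1/66697452 - 1*1637 = -1/66697452 - 1637 = -109183728925/66697452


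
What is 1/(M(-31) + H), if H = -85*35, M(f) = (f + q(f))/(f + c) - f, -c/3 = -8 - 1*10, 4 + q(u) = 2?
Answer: -23/67745 ≈ -0.00033951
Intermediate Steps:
q(u) = -2 (q(u) = -4 + 2 = -2)
c = 54 (c = -3*(-8 - 1*10) = -3*(-8 - 10) = -3*(-18) = 54)
M(f) = -f + (-2 + f)/(54 + f) (M(f) = (f - 2)/(f + 54) - f = (-2 + f)/(54 + f) - f = -f + (-2 + f)/(54 + f))
H = -2975
1/(M(-31) + H) = 1/((-2 - 1*(-31)**2 - 53*(-31))/(54 - 31) - 2975) = 1/((-2 - 1*961 + 1643)/23 - 2975) = 1/((-2 - 961 + 1643)/23 - 2975) = 1/((1/23)*680 - 2975) = 1/(680/23 - 2975) = 1/(-67745/23) = -23/67745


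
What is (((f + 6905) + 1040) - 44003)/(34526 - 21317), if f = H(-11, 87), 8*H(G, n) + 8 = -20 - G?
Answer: -288481/105672 ≈ -2.7300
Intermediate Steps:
H(G, n) = -7/2 - G/8 (H(G, n) = -1 + (-20 - G)/8 = -1 + (-5/2 - G/8) = -7/2 - G/8)
f = -17/8 (f = -7/2 - ⅛*(-11) = -7/2 + 11/8 = -17/8 ≈ -2.1250)
(((f + 6905) + 1040) - 44003)/(34526 - 21317) = (((-17/8 + 6905) + 1040) - 44003)/(34526 - 21317) = ((55223/8 + 1040) - 44003)/13209 = (63543/8 - 44003)*(1/13209) = -288481/8*1/13209 = -288481/105672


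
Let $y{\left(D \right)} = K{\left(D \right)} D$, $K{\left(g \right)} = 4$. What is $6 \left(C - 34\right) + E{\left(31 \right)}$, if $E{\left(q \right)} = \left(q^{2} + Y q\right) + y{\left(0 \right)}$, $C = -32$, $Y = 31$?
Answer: $1526$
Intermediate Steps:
$y{\left(D \right)} = 4 D$
$E{\left(q \right)} = q^{2} + 31 q$ ($E{\left(q \right)} = \left(q^{2} + 31 q\right) + 4 \cdot 0 = \left(q^{2} + 31 q\right) + 0 = q^{2} + 31 q$)
$6 \left(C - 34\right) + E{\left(31 \right)} = 6 \left(-32 - 34\right) + 31 \left(31 + 31\right) = 6 \left(-66\right) + 31 \cdot 62 = -396 + 1922 = 1526$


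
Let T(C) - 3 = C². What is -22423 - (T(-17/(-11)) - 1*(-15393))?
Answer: -4576388/121 ≈ -37821.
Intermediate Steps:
T(C) = 3 + C²
-22423 - (T(-17/(-11)) - 1*(-15393)) = -22423 - ((3 + (-17/(-11))²) - 1*(-15393)) = -22423 - ((3 + (-17*(-1/11))²) + 15393) = -22423 - ((3 + (17/11)²) + 15393) = -22423 - ((3 + 289/121) + 15393) = -22423 - (652/121 + 15393) = -22423 - 1*1863205/121 = -22423 - 1863205/121 = -4576388/121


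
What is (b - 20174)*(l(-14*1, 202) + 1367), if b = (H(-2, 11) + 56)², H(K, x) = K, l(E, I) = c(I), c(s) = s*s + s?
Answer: -731273234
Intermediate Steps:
c(s) = s + s² (c(s) = s² + s = s + s²)
l(E, I) = I*(1 + I)
b = 2916 (b = (-2 + 56)² = 54² = 2916)
(b - 20174)*(l(-14*1, 202) + 1367) = (2916 - 20174)*(202*(1 + 202) + 1367) = -17258*(202*203 + 1367) = -17258*(41006 + 1367) = -17258*42373 = -731273234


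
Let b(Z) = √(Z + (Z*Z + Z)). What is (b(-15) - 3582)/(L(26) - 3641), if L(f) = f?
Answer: 1194/1205 - √195/3615 ≈ 0.98701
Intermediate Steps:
b(Z) = √(Z² + 2*Z) (b(Z) = √(Z + (Z² + Z)) = √(Z + (Z + Z²)) = √(Z² + 2*Z))
(b(-15) - 3582)/(L(26) - 3641) = (√(-15*(2 - 15)) - 3582)/(26 - 3641) = (√(-15*(-13)) - 3582)/(-3615) = (√195 - 3582)*(-1/3615) = (-3582 + √195)*(-1/3615) = 1194/1205 - √195/3615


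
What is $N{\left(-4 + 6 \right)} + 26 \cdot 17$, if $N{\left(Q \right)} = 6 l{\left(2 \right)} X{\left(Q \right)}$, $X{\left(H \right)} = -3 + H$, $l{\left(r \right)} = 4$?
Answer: $418$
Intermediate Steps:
$N{\left(Q \right)} = -72 + 24 Q$ ($N{\left(Q \right)} = 6 \cdot 4 \left(-3 + Q\right) = 24 \left(-3 + Q\right) = -72 + 24 Q$)
$N{\left(-4 + 6 \right)} + 26 \cdot 17 = \left(-72 + 24 \left(-4 + 6\right)\right) + 26 \cdot 17 = \left(-72 + 24 \cdot 2\right) + 442 = \left(-72 + 48\right) + 442 = -24 + 442 = 418$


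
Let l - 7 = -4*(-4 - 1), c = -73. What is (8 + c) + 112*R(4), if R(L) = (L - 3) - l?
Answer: -2977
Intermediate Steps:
l = 27 (l = 7 - 4*(-4 - 1) = 7 - 4*(-5) = 7 + 20 = 27)
R(L) = -30 + L (R(L) = (L - 3) - 1*27 = (-3 + L) - 27 = -30 + L)
(8 + c) + 112*R(4) = (8 - 73) + 112*(-30 + 4) = -65 + 112*(-26) = -65 - 2912 = -2977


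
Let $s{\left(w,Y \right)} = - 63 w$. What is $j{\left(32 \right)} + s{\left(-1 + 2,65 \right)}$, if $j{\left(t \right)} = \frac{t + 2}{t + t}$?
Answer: $- \frac{1999}{32} \approx -62.469$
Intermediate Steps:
$j{\left(t \right)} = \frac{2 + t}{2 t}$
$j{\left(32 \right)} + s{\left(-1 + 2,65 \right)} = \frac{2 + 32}{2 \cdot 32} - 63 \left(-1 + 2\right) = \frac{1}{2} \cdot \frac{1}{32} \cdot 34 - 63 = \frac{17}{32} - 63 = - \frac{1999}{32}$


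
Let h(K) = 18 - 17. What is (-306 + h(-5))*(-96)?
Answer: 29280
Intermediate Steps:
h(K) = 1
(-306 + h(-5))*(-96) = (-306 + 1)*(-96) = -305*(-96) = 29280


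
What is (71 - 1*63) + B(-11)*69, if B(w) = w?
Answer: -751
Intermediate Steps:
(71 - 1*63) + B(-11)*69 = (71 - 1*63) - 11*69 = (71 - 63) - 759 = 8 - 759 = -751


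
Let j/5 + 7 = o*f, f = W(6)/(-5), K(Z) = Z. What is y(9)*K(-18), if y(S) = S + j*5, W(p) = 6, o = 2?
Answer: 4068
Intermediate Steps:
f = -6/5 (f = 6/(-5) = 6*(-⅕) = -6/5 ≈ -1.2000)
j = -47 (j = -35 + 5*(2*(-6/5)) = -35 + 5*(-12/5) = -35 - 12 = -47)
y(S) = -235 + S (y(S) = S - 47*5 = S - 235 = -235 + S)
y(9)*K(-18) = (-235 + 9)*(-18) = -226*(-18) = 4068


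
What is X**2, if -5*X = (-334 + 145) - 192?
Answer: 145161/25 ≈ 5806.4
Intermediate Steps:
X = 381/5 (X = -((-334 + 145) - 192)/5 = -(-189 - 192)/5 = -1/5*(-381) = 381/5 ≈ 76.200)
X**2 = (381/5)**2 = 145161/25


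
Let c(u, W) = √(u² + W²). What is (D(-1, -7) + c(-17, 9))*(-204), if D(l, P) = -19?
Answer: 3876 - 204*√370 ≈ -48.018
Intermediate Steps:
c(u, W) = √(W² + u²)
(D(-1, -7) + c(-17, 9))*(-204) = (-19 + √(9² + (-17)²))*(-204) = (-19 + √(81 + 289))*(-204) = (-19 + √370)*(-204) = 3876 - 204*√370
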